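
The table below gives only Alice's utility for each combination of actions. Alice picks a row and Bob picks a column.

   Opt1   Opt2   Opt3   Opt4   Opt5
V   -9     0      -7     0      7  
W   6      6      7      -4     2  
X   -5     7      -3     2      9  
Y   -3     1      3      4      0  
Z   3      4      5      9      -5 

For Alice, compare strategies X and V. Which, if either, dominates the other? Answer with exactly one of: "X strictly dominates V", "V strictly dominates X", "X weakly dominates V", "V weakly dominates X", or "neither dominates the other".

Compare X to V across every action of Bob: Opt1: -5>-9, Opt2: 7>0, Opt3: -3>-7, Opt4: 2>0, Opt5: 9>7.
Every comparison favours X, so X strictly dominates V.

X strictly dominates V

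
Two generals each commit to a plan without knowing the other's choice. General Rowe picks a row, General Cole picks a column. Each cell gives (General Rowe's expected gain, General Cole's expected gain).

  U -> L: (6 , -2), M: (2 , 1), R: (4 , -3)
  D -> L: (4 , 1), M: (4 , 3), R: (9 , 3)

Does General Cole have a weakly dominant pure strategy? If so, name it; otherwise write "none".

M

M vs L: U: 1>-2, D: 3>1.
M vs R: U: 1>-3, D: 3=3.
M is at least as good as every other strategy against every opponent action, so it is weakly dominant.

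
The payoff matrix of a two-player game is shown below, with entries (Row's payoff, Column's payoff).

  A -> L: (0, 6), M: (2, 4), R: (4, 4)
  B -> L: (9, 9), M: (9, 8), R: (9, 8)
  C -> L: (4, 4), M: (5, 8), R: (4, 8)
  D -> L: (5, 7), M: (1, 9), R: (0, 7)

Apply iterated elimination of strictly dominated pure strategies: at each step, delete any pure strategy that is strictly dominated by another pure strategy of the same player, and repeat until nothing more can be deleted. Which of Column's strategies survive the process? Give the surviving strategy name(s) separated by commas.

For Row, B strictly dominates A on the remaining columns (L: 9>0, M: 9>2, R: 9>4); eliminate A.
Row's strategy C is strictly dominated by B (L: 9>4, M: 9>5, R: 9>4) and is removed.
Row D is eliminated: B beats it against every remaining column (L: 9>5, M: 9>1, R: 9>0).
Column's strategy M is strictly dominated by L (B: 9>8) and is removed.
For Column, L strictly dominates R on the remaining rows (B: 9>8); eliminate R.
Among the remaining strategies, none is strictly dominated by another pure strategy of the same player, so the elimination stops.
Surviving strategies — Row: {B}; Column: {L}.

L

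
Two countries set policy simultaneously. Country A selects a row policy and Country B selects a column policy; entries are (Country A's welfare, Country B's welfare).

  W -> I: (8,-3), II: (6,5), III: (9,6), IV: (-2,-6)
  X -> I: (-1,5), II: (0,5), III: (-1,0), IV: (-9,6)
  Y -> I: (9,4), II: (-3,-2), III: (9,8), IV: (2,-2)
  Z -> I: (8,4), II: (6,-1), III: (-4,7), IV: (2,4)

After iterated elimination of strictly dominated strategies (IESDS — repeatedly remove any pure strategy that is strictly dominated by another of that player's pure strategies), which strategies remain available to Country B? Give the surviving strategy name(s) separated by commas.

III

Country A's strategy X is strictly dominated by W (I: 8>-1, II: 6>0, III: 9>-1, IV: -2>-9) and is removed.
Column I is eliminated: III beats it against every remaining row (W: 6>-3, Y: 8>4, Z: 7>4).
For Country B, III strictly dominates II on the remaining rows (W: 6>5, Y: 8>-2, Z: 7>-1); eliminate II.
For Country B, III strictly dominates IV on the remaining rows (W: 6>-6, Y: 8>-2, Z: 7>4); eliminate IV.
For Country A, W strictly dominates Z on the remaining columns (III: 9>-4); eliminate Z.
Among the remaining strategies, none is strictly dominated by another pure strategy of the same player, so the elimination stops.
Surviving strategies — Country A: {W, Y}; Country B: {III}.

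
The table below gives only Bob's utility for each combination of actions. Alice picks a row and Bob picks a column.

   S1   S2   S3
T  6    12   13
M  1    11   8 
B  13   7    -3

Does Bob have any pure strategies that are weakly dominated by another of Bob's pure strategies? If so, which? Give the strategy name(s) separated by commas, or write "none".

S1 is not dominated — it holds its own against S2 at B (13>7); S3 at B (13>-3).
S2 is not dominated — it holds its own against S1 at T (12>6); S3 at M (11>8).
Nothing dominates S3: S1 at T (13>6); S2 at T (13>12).

none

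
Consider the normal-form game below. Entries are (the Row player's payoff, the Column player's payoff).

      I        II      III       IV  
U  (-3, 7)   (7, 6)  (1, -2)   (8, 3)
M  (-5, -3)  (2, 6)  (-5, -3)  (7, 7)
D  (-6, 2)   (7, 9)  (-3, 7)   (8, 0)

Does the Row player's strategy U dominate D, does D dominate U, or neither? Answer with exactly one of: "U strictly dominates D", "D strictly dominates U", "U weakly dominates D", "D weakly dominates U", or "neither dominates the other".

U weakly dominates D

Compare U to D across each opponent action: I: -3>-6, II: 7=7, III: 1>-3, IV: 8=8.
U is at least as good everywhere and strictly better somewhere (tied only at II, IV), so U weakly but not strictly dominates D.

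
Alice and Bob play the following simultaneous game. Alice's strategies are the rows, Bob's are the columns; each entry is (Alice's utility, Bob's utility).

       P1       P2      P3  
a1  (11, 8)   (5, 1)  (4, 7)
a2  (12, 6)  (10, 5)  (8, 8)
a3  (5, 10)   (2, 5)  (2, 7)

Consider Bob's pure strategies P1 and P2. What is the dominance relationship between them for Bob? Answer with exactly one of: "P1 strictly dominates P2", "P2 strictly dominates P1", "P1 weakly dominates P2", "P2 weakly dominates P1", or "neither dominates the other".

P1's payoffs vs P2's, by Alice's action — a1: 8>1, a2: 6>5, a3: 10>5.
Every comparison favours P1, so P1 strictly dominates P2.

P1 strictly dominates P2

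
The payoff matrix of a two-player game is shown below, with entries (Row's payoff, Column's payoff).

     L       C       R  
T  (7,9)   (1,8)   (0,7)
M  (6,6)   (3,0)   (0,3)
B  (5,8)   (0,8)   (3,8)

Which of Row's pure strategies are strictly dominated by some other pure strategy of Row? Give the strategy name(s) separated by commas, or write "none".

T is not dominated — it holds its own against M at L (7>6); B at L (7>5).
M: no other strategy beats it everywhere (T at C (3>1); B at L (6>5)).
B: no other strategy beats it everywhere (T at R (3>0); M at R (3>0)).

none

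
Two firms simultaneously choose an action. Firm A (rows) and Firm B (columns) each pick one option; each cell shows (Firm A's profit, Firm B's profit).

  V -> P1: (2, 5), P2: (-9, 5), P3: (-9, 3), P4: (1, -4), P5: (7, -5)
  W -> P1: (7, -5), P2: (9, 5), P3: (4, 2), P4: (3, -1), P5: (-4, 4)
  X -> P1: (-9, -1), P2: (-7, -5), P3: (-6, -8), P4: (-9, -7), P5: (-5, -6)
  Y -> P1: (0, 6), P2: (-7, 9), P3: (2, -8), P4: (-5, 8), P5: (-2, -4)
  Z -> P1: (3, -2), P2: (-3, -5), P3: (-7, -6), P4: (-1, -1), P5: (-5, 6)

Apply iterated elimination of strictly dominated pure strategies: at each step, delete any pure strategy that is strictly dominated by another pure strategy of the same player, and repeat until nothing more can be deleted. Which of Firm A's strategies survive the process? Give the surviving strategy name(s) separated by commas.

W

Firm A's strategy X is strictly dominated by W (P1: 7>-9, P2: 9>-7, P3: 4>-6, P4: 3>-9, P5: -4>-5) and is removed.
Firm A's strategy Z is strictly dominated by W (P1: 7>3, P2: 9>-3, P3: 4>-7, P4: 3>-1, P5: -4>-5) and is removed.
Firm B's strategy P3 is strictly dominated by P2 (V: 5>3, W: 5>2, Y: 9>-8) and is removed.
Column P4 is eliminated: P2 beats it against every remaining row (V: 5>-4, W: 5>-1, Y: 9>8).
Firm B's strategy P5 is strictly dominated by P2 (V: 5>-5, W: 5>4, Y: 9>-4) and is removed.
For Firm A, W strictly dominates V on the remaining columns (P1: 7>2, P2: 9>-9); eliminate V.
Row Y is eliminated: W beats it against every remaining column (P1: 7>0, P2: 9>-7).
Column P1 is eliminated: P2 beats it against every remaining row (W: 5>-5).
Among the remaining strategies, none is strictly dominated by another pure strategy of the same player, so the elimination stops.
Surviving strategies — Firm A: {W}; Firm B: {P2}.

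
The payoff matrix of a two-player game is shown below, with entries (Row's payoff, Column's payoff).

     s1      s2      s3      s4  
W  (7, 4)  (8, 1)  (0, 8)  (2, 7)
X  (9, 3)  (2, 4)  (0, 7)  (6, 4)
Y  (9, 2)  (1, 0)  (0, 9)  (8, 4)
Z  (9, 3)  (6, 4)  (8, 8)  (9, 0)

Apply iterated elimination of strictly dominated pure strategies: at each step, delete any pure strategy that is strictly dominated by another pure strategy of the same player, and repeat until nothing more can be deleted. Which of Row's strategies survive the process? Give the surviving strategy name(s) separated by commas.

Z

Column's strategy s1 is strictly dominated by s3 (W: 8>4, X: 7>3, Y: 9>2, Z: 8>3) and is removed.
Row's strategy X is strictly dominated by Z (s2: 6>2, s3: 8>0, s4: 9>6) and is removed.
Row Y is eliminated: Z beats it against every remaining column (s2: 6>1, s3: 8>0, s4: 9>8).
Column s2 is eliminated: s3 beats it against every remaining row (W: 8>1, Z: 8>4).
Row W is eliminated: Z beats it against every remaining column (s3: 8>0, s4: 9>2).
Column s4 is eliminated: s3 beats it against every remaining row (Z: 8>0).
Among the remaining strategies, none is strictly dominated by another pure strategy of the same player, so the elimination stops.
Surviving strategies — Row: {Z}; Column: {s3}.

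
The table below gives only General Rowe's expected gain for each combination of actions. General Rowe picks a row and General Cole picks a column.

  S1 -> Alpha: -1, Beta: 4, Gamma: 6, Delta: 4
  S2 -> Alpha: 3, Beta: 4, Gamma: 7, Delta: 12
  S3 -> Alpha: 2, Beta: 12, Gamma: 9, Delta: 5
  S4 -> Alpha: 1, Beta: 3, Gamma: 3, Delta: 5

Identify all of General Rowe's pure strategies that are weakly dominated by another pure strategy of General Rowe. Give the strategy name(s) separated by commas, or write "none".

S1, S4

S1 is weakly dominated by S2 (Alpha: 3>-1, Beta: 4=4, Gamma: 7>6, Delta: 12>4).
Nothing dominates S2: S1 at Alpha (3>-1); S3 at Alpha (3>2); S4 at Alpha (3>1).
S3 is not dominated — it holds its own against S1 at Alpha (2>-1); S2 at Beta (12>4); S4 at Alpha (2>1).
S4 is weakly dominated by S2 (Alpha: 3>1, Beta: 4>3, Gamma: 7>3, Delta: 12>5).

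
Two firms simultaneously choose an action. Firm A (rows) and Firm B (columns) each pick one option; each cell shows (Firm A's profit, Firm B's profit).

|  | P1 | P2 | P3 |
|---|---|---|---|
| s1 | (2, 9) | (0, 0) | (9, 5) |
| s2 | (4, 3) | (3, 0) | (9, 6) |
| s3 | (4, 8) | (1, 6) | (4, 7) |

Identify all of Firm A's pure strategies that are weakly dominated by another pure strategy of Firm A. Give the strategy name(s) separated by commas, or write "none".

s1, s3

s1: dominated, since s2 does at least as well everywhere (P1: 4>2, P2: 3>0, P3: 9=9).
s2 is not dominated — it holds its own against s1 at P1 (4>2); s3 at P2 (3>1).
s3: dominated, since s2 does at least as well everywhere (P1: 4=4, P2: 3>1, P3: 9>4).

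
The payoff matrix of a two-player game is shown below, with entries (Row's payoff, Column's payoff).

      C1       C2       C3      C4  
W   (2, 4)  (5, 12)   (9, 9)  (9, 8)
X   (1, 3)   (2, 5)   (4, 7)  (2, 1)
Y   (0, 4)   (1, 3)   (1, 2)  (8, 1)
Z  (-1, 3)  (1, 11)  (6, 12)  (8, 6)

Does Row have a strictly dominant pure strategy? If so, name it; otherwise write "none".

W

W vs X: C1: 2>1, C2: 5>2, C3: 9>4, C4: 9>2.
W vs Y: C1: 2>0, C2: 5>1, C3: 9>1, C4: 9>8.
W vs Z: C1: 2>-1, C2: 5>1, C3: 9>6, C4: 9>8.
W strictly beats every other strategy against every opponent action, so it is strictly dominant.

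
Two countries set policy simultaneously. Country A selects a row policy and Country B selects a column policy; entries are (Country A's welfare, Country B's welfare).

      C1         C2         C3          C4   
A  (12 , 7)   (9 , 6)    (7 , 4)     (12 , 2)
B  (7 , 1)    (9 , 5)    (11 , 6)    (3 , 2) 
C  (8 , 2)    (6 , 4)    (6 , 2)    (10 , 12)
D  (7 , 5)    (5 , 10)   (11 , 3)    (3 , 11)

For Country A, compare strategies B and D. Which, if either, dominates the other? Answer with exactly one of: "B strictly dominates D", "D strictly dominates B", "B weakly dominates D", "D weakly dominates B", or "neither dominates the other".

Compare B to D across each opponent action: C1: 7=7, C2: 9>5, C3: 11=11, C4: 3=3.
B is at least as good everywhere and strictly better somewhere (tied only at C1, C3, C4), so B weakly but not strictly dominates D.

B weakly dominates D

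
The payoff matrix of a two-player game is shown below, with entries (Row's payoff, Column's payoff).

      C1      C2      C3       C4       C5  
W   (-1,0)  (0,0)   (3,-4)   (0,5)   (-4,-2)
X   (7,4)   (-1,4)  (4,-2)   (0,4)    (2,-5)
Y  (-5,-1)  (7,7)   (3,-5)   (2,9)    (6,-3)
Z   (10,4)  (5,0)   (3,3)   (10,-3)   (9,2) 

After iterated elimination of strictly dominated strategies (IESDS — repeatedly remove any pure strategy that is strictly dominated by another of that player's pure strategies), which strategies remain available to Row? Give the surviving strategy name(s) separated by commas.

Column C3 is eliminated: C1 beats it against every remaining row (W: 0>-4, X: 4>-2, Y: -1>-5, Z: 4>3).
Row W is eliminated: Z beats it against every remaining column (C1: 10>-1, C2: 5>0, C4: 10>0, C5: 9>-4).
Row X is eliminated: Z beats it against every remaining column (C1: 10>7, C2: 5>-1, C4: 10>0, C5: 9>2).
For Column, C1 strictly dominates C5 on the remaining rows (Y: -1>-3, Z: 4>2); eliminate C5.
Among the remaining strategies, none is strictly dominated by another pure strategy of the same player, so the elimination stops.
Surviving strategies — Row: {Y, Z}; Column: {C1, C2, C4}.

Y, Z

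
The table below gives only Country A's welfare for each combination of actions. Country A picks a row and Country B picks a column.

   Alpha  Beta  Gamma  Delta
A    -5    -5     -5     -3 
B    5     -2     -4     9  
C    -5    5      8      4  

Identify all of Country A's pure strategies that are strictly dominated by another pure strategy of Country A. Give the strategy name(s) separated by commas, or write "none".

A

A is strictly dominated by B (Alpha: 5>-5, Beta: -2>-5, Gamma: -4>-5, Delta: 9>-3).
B is not dominated — it holds its own against A at Alpha (5>-5); C at Alpha (5>-5).
Nothing dominates C: A at Alpha (-5=-5); B at Beta (5>-2).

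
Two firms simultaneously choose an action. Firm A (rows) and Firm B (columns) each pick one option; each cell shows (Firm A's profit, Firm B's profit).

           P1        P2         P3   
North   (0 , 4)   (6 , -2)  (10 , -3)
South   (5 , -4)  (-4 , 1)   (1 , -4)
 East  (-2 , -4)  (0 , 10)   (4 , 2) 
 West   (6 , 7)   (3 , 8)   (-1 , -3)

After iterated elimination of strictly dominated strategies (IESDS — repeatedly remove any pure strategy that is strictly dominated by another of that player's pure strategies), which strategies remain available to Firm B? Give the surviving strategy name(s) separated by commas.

For Firm A, North strictly dominates East on the remaining columns (P1: 0>-2, P2: 6>0, P3: 10>4); eliminate East.
Column P3 is eliminated: P2 beats it against every remaining row (North: -2>-3, South: 1>-4, West: 8>-3).
Row South is eliminated: West beats it against every remaining column (P1: 6>5, P2: 3>-4).
Among the remaining strategies, none is strictly dominated by another pure strategy of the same player, so the elimination stops.
Surviving strategies — Firm A: {North, West}; Firm B: {P1, P2}.

P1, P2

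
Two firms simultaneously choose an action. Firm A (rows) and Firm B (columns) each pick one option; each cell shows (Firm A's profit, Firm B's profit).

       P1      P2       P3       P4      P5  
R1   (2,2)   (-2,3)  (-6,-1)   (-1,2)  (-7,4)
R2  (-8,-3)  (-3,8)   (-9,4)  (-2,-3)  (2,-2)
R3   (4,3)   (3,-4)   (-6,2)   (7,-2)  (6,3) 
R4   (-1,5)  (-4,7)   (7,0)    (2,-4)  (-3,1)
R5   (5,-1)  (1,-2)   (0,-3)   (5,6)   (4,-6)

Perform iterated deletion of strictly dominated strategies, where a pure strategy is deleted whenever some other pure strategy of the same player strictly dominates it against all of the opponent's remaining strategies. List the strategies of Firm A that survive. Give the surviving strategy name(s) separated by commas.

Firm A's strategy R1 is strictly dominated by R5 (P1: 5>2, P2: 1>-2, P3: 0>-6, P4: 5>-1, P5: 4>-7) and is removed.
Row R2 is eliminated: R3 beats it against every remaining column (P1: 4>-8, P2: 3>-3, P3: -6>-9, P4: 7>-2, P5: 6>2).
Firm B's strategy P3 is strictly dominated by P1 (R3: 3>2, R4: 5>0, R5: -1>-3) and is removed.
Firm A's strategy R4 is strictly dominated by R3 (P1: 4>-1, P2: 3>-4, P4: 7>2, P5: 6>-3) and is removed.
Column P2 is eliminated: P1 beats it against every remaining row (R3: 3>-4, R5: -1>-2).
Among the remaining strategies, none is strictly dominated by another pure strategy of the same player, so the elimination stops.
Surviving strategies — Firm A: {R3, R5}; Firm B: {P1, P4, P5}.

R3, R5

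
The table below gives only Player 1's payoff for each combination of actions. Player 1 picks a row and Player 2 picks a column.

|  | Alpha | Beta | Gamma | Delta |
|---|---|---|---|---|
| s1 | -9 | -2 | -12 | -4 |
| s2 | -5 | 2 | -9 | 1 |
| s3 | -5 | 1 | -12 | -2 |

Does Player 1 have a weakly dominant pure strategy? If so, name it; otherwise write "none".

s2 vs s1: Alpha: -5>-9, Beta: 2>-2, Gamma: -9>-12, Delta: 1>-4.
s2 vs s3: Alpha: -5=-5, Beta: 2>1, Gamma: -9>-12, Delta: 1>-2.
s2 is at least as good as every other strategy against every opponent action, so it is weakly dominant.

s2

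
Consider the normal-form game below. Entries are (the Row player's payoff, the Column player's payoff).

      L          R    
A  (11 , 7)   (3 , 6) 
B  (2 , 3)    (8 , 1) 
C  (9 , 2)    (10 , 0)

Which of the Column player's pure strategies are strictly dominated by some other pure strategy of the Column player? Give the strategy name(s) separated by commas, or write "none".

L is not dominated — it holds its own against R at A (7>6).
R: dominated, since L does at least as well everywhere (A: 7>6, B: 3>1, C: 2>0).

R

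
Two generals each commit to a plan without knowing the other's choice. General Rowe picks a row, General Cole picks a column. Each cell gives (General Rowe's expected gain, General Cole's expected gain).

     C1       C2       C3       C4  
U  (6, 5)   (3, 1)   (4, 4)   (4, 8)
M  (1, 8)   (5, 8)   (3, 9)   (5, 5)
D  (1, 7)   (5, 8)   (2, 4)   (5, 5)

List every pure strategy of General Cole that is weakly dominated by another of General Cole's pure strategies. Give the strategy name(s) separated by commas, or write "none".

C1: no other strategy beats it everywhere (C2 at U (5>1); C3 at U (5>4); C4 at M (8>5)).
C2 is not dominated — it holds its own against C1 at D (8>7); C3 at D (8>4); C4 at M (8>5).
Nothing dominates C3: C1 at M (9>8); C2 at U (4>1); C4 at M (9>5).
C4 is not dominated — it holds its own against C1 at U (8>5); C2 at U (8>1); C3 at U (8>4).

none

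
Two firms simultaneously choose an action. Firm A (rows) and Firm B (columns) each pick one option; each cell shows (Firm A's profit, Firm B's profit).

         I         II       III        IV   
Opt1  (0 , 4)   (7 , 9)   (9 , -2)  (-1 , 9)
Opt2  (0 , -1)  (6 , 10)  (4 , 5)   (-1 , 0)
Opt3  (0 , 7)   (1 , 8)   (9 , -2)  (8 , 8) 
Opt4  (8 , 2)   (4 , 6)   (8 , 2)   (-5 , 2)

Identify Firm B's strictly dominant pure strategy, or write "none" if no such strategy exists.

I fails to dominate II at Opt1 (4<9).
II fails to dominate IV at Opt1 (9=9).
III fails to dominate I at Opt1 (-2<4).
IV fails to dominate I at Opt4 (2=2).
No single strategy dominates all the others.

none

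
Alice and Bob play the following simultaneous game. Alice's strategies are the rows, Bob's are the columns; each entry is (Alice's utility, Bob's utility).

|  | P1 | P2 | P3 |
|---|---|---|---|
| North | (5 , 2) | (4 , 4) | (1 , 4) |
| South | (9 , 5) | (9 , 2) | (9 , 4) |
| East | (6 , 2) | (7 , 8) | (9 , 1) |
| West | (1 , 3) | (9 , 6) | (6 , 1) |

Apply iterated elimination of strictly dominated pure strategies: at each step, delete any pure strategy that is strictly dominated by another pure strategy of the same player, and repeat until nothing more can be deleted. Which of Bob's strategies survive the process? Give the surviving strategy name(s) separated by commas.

P1, P2

Alice's strategy North is strictly dominated by South (P1: 9>5, P2: 9>4, P3: 9>1) and is removed.
Bob's strategy P3 is strictly dominated by P1 (South: 5>4, East: 2>1, West: 3>1) and is removed.
Row East is eliminated: South beats it against every remaining column (P1: 9>6, P2: 9>7).
Among the remaining strategies, none is strictly dominated by another pure strategy of the same player, so the elimination stops.
Surviving strategies — Alice: {South, West}; Bob: {P1, P2}.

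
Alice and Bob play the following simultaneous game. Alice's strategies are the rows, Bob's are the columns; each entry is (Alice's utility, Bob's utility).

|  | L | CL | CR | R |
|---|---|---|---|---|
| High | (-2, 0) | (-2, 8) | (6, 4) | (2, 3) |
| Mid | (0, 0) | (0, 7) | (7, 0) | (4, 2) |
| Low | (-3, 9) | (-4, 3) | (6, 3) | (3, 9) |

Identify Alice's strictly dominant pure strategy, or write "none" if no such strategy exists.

Mid vs High: L: 0>-2, CL: 0>-2, CR: 7>6, R: 4>2.
Mid vs Low: L: 0>-3, CL: 0>-4, CR: 7>6, R: 4>3.
Mid strictly beats every other strategy against every opponent action, so it is strictly dominant.

Mid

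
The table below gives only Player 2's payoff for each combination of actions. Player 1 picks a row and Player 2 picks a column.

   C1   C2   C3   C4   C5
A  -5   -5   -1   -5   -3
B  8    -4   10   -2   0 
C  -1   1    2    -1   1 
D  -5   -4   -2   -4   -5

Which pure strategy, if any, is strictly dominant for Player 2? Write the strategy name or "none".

C3 vs C1: A: -1>-5, B: 10>8, C: 2>-1, D: -2>-5.
C3 vs C2: A: -1>-5, B: 10>-4, C: 2>1, D: -2>-4.
C3 vs C4: A: -1>-5, B: 10>-2, C: 2>-1, D: -2>-4.
C3 vs C5: A: -1>-3, B: 10>0, C: 2>1, D: -2>-5.
C3 strictly beats every other strategy against every opponent action, so it is strictly dominant.

C3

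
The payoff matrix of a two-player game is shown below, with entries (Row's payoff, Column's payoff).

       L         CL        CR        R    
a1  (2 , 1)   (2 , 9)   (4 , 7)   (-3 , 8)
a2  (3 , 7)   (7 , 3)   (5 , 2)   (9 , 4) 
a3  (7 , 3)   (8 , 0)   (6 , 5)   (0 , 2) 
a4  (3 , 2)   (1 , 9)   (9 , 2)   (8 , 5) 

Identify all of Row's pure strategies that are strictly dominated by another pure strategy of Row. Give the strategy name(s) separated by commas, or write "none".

a1 is strictly dominated by a2 (L: 3>2, CL: 7>2, CR: 5>4, R: 9>-3).
a2: no other strategy beats it everywhere (a1 at L (3>2); a3 at R (9>0); a4 at L (3=3)).
Nothing dominates a3: a1 at L (7>2); a2 at L (7>3); a4 at L (7>3).
a4: no other strategy beats it everywhere (a1 at L (3>2); a2 at L (3=3); a3 at CR (9>6)).

a1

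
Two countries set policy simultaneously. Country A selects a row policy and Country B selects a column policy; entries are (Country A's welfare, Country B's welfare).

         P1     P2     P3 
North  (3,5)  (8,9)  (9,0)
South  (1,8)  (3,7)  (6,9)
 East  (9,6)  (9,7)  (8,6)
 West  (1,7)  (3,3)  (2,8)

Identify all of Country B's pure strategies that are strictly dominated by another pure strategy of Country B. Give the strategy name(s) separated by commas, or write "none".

none

P1 is not dominated — it holds its own against P2 at South (8>7); P3 at North (5>0).
P2 is not dominated — it holds its own against P1 at North (9>5); P3 at North (9>0).
P3: no other strategy beats it everywhere (P1 at South (9>8); P2 at South (9>7)).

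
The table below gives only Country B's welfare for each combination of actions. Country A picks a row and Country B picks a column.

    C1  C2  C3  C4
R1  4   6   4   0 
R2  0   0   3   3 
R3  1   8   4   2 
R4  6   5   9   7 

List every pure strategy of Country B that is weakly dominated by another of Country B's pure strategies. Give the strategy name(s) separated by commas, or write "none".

C1: dominated, since C3 does at least as well everywhere (R1: 4=4, R2: 3>0, R3: 4>1, R4: 9>6).
C2 is not dominated — it holds its own against C1 at R1 (6>4); C3 at R1 (6>4); C4 at R1 (6>0).
C3 is not dominated — it holds its own against C1 at R2 (3>0); C2 at R2 (3>0); C4 at R1 (4>0).
C4: dominated, since C3 does at least as well everywhere (R1: 4>0, R2: 3=3, R3: 4>2, R4: 9>7).

C1, C4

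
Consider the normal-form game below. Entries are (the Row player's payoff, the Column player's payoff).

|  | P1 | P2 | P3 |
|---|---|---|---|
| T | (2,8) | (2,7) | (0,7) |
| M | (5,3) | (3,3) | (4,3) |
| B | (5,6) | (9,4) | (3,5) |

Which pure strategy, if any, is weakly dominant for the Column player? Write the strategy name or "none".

P1

P1 vs P2: T: 8>7, M: 3=3, B: 6>4.
P1 vs P3: T: 8>7, M: 3=3, B: 6>5.
P1 is at least as good as every other strategy against every opponent action, so it is weakly dominant.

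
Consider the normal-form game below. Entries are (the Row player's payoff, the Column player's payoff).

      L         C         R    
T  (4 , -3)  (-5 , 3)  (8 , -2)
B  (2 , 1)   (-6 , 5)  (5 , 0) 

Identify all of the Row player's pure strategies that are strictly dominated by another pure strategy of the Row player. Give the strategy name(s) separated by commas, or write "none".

T is not dominated — it holds its own against B at L (4>2).
B: dominated, since T does at least as well everywhere (L: 4>2, C: -5>-6, R: 8>5).

B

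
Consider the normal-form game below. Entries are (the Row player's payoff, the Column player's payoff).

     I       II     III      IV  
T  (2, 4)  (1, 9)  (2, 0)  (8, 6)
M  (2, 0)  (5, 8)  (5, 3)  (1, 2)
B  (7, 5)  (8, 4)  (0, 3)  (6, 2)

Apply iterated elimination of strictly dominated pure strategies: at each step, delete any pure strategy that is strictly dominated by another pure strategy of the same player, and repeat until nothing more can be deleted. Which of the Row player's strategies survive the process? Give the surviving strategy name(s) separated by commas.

The Column player's strategy III is strictly dominated by II (T: 9>0, M: 8>3, B: 4>3) and is removed.
The Row player's strategy M is strictly dominated by B (I: 7>2, II: 8>5, IV: 6>1) and is removed.
For the Column player, II strictly dominates IV on the remaining rows (T: 9>6, B: 4>2); eliminate IV.
The Row player's strategy T is strictly dominated by B (I: 7>2, II: 8>1) and is removed.
The Column player's strategy II is strictly dominated by I (B: 5>4) and is removed.
Among the remaining strategies, none is strictly dominated by another pure strategy of the same player, so the elimination stops.
Surviving strategies — the Row player: {B}; the Column player: {I}.

B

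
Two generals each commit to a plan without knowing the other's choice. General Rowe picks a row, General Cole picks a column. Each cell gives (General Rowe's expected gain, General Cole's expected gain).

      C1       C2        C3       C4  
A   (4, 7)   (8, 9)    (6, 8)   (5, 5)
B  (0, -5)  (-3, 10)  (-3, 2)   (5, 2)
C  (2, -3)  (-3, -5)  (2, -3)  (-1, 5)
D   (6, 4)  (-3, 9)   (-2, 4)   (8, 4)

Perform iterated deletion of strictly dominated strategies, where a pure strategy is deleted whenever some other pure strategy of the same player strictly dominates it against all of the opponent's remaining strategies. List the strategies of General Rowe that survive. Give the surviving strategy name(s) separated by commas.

A

Row C is eliminated: A beats it against every remaining column (C1: 4>2, C2: 8>-3, C3: 6>2, C4: 5>-1).
For General Cole, C2 strictly dominates C1 on the remaining rows (A: 9>7, B: 10>-5, D: 9>4); eliminate C1.
For General Cole, C2 strictly dominates C3 on the remaining rows (A: 9>8, B: 10>2, D: 9>4); eliminate C3.
General Cole's strategy C4 is strictly dominated by C2 (A: 9>5, B: 10>2, D: 9>4) and is removed.
Row B is eliminated: A beats it against every remaining column (C2: 8>-3).
For General Rowe, A strictly dominates D on the remaining columns (C2: 8>-3); eliminate D.
Among the remaining strategies, none is strictly dominated by another pure strategy of the same player, so the elimination stops.
Surviving strategies — General Rowe: {A}; General Cole: {C2}.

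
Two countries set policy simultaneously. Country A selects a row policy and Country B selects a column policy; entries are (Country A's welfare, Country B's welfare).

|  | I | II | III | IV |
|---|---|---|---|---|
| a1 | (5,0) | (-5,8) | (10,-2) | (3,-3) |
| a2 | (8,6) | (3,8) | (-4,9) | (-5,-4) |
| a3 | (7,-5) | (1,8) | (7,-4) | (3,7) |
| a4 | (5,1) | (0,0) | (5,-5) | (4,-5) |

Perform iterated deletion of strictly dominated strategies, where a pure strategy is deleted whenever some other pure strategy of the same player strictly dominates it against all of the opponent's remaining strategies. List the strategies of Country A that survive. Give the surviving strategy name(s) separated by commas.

a1, a2, a3

Column IV is eliminated: II beats it against every remaining row (a1: 8>-3, a2: 8>-4, a3: 8>7, a4: 0>-5).
Country A's strategy a4 is strictly dominated by a3 (I: 7>5, II: 1>0, III: 7>5) and is removed.
Country B's strategy I is strictly dominated by II (a1: 8>0, a2: 8>6, a3: 8>-5) and is removed.
Among the remaining strategies, none is strictly dominated by another pure strategy of the same player, so the elimination stops.
Surviving strategies — Country A: {a1, a2, a3}; Country B: {II, III}.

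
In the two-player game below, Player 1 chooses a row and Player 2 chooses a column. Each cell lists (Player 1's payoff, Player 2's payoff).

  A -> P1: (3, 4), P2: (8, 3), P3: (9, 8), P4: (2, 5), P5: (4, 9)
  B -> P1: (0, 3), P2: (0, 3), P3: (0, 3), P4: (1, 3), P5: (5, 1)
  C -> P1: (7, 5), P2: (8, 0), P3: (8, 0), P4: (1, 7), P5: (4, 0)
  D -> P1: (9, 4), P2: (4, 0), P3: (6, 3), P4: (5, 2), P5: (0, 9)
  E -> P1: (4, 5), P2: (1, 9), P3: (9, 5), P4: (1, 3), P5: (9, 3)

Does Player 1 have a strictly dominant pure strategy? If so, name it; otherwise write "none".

none

A fails to dominate B at P5 (4<5).
B fails to dominate A at P1 (0<3).
C fails to dominate A at P2 (8=8).
D fails to dominate A at P2 (4<8).
E fails to dominate A at P2 (1<8).
No single strategy dominates all the others.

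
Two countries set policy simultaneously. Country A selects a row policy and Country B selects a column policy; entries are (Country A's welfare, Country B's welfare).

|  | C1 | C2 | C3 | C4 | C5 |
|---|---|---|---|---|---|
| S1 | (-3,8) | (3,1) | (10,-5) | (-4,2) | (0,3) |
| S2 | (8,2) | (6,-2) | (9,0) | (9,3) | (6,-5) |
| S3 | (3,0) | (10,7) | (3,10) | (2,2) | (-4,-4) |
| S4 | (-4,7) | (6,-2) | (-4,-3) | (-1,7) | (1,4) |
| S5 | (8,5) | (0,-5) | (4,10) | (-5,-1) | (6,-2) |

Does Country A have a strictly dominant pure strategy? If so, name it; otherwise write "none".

none

S1 fails to dominate S2 at C1 (-3<8).
S2 fails to dominate S1 at C3 (9<10).
S3 fails to dominate S1 at C3 (3<10).
S4 fails to dominate S1 at C1 (-4<-3).
S5 fails to dominate S1 at C2 (0<3).
No single strategy dominates all the others.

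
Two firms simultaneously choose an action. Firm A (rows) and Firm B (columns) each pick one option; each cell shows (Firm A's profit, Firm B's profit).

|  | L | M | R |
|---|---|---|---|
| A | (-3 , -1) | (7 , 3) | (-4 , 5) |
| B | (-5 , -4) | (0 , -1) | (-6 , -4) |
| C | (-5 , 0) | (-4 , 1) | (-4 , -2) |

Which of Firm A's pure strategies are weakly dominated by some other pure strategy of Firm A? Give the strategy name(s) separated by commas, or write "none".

B, C

A: no other strategy beats it everywhere (B at L (-3>-5); C at L (-3>-5)).
A weakly dominates B — L: -3>-5, M: 7>0, R: -4>-6.
C: dominated, since A does at least as well everywhere (L: -3>-5, M: 7>-4, R: -4=-4).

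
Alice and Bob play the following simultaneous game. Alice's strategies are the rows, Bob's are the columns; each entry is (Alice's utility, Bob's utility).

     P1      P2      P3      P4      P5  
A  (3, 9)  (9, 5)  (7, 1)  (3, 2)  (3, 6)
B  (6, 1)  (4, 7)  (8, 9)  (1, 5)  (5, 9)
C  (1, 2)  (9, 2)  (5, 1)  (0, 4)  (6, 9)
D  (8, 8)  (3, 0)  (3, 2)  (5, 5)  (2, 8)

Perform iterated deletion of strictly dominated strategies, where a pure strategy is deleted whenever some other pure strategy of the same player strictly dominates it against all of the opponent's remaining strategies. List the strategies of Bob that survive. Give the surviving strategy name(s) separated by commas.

P1, P3, P5

For Bob, P5 strictly dominates P2 on the remaining rows (A: 6>5, B: 9>7, C: 9>2, D: 8>0); eliminate P2.
Column P4 is eliminated: P5 beats it against every remaining row (A: 6>2, B: 9>5, C: 9>4, D: 8>5).
Row A is eliminated: B beats it against every remaining column (P1: 6>3, P3: 8>7, P5: 5>3).
Among the remaining strategies, none is strictly dominated by another pure strategy of the same player, so the elimination stops.
Surviving strategies — Alice: {B, C, D}; Bob: {P1, P3, P5}.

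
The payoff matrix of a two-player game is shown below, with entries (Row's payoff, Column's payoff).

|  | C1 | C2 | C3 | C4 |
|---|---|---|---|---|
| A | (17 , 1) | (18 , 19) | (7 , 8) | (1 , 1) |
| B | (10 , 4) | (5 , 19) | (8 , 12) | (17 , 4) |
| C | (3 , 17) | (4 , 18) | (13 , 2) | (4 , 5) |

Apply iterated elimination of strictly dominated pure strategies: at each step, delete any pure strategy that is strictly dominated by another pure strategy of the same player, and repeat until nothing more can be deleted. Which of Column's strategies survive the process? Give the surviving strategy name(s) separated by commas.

Column's strategy C1 is strictly dominated by C2 (A: 19>1, B: 19>4, C: 18>17) and is removed.
For Column, C2 strictly dominates C3 on the remaining rows (A: 19>8, B: 19>12, C: 18>2); eliminate C3.
Row's strategy C is strictly dominated by B (C2: 5>4, C4: 17>4) and is removed.
Column C4 is eliminated: C2 beats it against every remaining row (A: 19>1, B: 19>4).
Row's strategy B is strictly dominated by A (C2: 18>5) and is removed.
Among the remaining strategies, none is strictly dominated by another pure strategy of the same player, so the elimination stops.
Surviving strategies — Row: {A}; Column: {C2}.

C2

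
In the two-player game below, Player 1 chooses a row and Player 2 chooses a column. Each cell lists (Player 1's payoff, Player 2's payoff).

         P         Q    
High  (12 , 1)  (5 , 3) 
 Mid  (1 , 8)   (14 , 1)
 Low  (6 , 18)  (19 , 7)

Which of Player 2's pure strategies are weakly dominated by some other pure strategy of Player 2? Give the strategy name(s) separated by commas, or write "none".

P: no other strategy beats it everywhere (Q at Mid (8>1)).
Q is not dominated — it holds its own against P at High (3>1).

none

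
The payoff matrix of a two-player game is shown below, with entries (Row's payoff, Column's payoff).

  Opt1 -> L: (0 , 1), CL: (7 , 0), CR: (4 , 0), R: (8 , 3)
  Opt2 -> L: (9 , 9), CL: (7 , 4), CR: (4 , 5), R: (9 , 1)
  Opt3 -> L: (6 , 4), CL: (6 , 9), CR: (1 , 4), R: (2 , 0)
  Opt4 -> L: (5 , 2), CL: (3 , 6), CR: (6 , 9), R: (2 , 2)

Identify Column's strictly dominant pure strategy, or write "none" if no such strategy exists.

L fails to dominate CL at Opt3 (4<9).
CL fails to dominate L at Opt1 (0<1).
CR fails to dominate L at Opt1 (0<1).
R fails to dominate L at Opt2 (1<9).
No single strategy dominates all the others.

none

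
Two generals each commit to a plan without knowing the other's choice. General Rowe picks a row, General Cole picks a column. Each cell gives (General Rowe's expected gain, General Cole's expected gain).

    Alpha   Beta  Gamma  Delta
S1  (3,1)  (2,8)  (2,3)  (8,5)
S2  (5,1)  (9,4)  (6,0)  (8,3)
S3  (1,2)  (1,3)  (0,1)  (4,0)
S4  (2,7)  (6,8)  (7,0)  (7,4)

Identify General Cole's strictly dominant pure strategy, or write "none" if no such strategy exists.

Beta vs Alpha: S1: 8>1, S2: 4>1, S3: 3>2, S4: 8>7.
Beta vs Gamma: S1: 8>3, S2: 4>0, S3: 3>1, S4: 8>0.
Beta vs Delta: S1: 8>5, S2: 4>3, S3: 3>0, S4: 8>4.
Beta strictly beats every other strategy against every opponent action, so it is strictly dominant.

Beta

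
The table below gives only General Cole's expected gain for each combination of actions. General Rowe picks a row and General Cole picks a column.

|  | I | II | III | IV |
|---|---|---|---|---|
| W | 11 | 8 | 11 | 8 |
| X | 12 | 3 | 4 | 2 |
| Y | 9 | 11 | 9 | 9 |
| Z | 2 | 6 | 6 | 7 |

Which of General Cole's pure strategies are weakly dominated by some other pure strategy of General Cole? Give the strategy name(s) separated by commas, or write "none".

none

Nothing dominates I: II at W (11>8); III at X (12>4); IV at W (11>8).
Nothing dominates II: I at Y (11>9); III at Y (11>9); IV at X (3>2).
III is not dominated — it holds its own against I at Z (6>2); II at W (11>8); IV at W (11>8).
Nothing dominates IV: I at Z (7>2); II at Z (7>6); III at Z (7>6).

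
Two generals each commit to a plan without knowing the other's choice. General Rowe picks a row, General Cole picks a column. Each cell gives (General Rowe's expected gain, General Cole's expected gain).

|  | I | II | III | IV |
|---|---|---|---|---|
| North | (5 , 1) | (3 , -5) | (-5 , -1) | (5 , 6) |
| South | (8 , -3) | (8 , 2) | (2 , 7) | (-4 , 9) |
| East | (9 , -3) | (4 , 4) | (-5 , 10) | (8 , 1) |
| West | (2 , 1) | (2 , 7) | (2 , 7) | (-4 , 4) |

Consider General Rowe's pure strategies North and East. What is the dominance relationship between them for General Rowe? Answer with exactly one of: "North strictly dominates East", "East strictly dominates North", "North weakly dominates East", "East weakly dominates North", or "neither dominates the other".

Compare North to East across each choice by General Cole: I: 5<9, II: 3<4, III: -5=-5, IV: 5<8.
East is at least as good everywhere and strictly better somewhere (tied at III), so East weakly dominates North.

East weakly dominates North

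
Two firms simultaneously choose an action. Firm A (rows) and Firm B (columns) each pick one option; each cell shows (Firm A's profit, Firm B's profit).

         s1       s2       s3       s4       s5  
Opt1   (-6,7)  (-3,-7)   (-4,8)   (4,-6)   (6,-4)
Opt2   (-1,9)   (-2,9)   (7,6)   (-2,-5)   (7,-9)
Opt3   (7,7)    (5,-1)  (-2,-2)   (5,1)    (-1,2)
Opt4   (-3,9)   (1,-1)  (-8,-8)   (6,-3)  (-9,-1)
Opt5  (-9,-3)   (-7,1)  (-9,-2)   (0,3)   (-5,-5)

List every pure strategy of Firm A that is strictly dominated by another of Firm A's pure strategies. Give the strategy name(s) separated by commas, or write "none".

Nothing dominates Opt1: Opt2 at s4 (4>-2); Opt3 at s5 (6>-1); Opt4 at s3 (-4>-8); Opt5 at s1 (-6>-9).
Opt2: no other strategy beats it everywhere (Opt1 at s1 (-1>-6); Opt3 at s3 (7>-2); Opt4 at s1 (-1>-3); Opt5 at s1 (-1>-9)).
Opt3 is not dominated — it holds its own against Opt1 at s1 (7>-6); Opt2 at s1 (7>-1); Opt4 at s1 (7>-3); Opt5 at s1 (7>-9).
Opt4 is not dominated — it holds its own against Opt1 at s1 (-3>-6); Opt2 at s2 (1>-2); Opt3 at s4 (6>5); Opt5 at s1 (-3>-9).
Opt5 is strictly dominated by Opt1 (s1: -6>-9, s2: -3>-7, s3: -4>-9, s4: 4>0, s5: 6>-5).

Opt5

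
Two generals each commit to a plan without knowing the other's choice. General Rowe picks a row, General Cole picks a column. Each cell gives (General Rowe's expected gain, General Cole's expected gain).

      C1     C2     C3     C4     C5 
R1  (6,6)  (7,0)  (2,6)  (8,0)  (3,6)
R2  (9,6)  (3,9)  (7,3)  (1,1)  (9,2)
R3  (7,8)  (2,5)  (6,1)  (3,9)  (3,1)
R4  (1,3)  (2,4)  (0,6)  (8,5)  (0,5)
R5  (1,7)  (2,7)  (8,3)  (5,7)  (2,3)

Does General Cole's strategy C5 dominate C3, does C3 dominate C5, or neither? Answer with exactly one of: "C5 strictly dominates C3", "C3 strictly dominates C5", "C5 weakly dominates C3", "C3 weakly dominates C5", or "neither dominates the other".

Compare C5 to C3 across every action of General Rowe: R1: 6=6, R2: 2<3, R3: 1=1, R4: 5<6, R5: 3=3.
C3 is at least as good everywhere and strictly better somewhere (tied at R1, R3, R5), so C3 weakly dominates C5.

C3 weakly dominates C5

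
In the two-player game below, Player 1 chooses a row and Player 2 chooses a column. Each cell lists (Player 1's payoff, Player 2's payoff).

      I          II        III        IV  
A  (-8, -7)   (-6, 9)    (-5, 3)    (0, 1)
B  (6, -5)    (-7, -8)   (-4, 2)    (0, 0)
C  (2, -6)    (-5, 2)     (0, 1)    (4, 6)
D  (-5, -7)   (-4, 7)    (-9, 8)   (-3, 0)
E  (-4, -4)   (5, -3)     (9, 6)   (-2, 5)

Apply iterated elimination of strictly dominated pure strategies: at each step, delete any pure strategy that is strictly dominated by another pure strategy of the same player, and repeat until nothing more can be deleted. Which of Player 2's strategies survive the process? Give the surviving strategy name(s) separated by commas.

III, IV

Row A is eliminated: C beats it against every remaining column (I: 2>-8, II: -5>-6, III: 0>-5, IV: 4>0).
For Player 1, E strictly dominates D on the remaining columns (I: -4>-5, II: 5>-4, III: 9>-9, IV: -2>-3); eliminate D.
Player 2's strategy I is strictly dominated by III (B: 2>-5, C: 1>-6, E: 6>-4) and is removed.
For Player 1, C strictly dominates B on the remaining columns (II: -5>-7, III: 0>-4, IV: 4>0); eliminate B.
For Player 2, IV strictly dominates II on the remaining rows (C: 6>2, E: 5>-3); eliminate II.
Among the remaining strategies, none is strictly dominated by another pure strategy of the same player, so the elimination stops.
Surviving strategies — Player 1: {C, E}; Player 2: {III, IV}.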